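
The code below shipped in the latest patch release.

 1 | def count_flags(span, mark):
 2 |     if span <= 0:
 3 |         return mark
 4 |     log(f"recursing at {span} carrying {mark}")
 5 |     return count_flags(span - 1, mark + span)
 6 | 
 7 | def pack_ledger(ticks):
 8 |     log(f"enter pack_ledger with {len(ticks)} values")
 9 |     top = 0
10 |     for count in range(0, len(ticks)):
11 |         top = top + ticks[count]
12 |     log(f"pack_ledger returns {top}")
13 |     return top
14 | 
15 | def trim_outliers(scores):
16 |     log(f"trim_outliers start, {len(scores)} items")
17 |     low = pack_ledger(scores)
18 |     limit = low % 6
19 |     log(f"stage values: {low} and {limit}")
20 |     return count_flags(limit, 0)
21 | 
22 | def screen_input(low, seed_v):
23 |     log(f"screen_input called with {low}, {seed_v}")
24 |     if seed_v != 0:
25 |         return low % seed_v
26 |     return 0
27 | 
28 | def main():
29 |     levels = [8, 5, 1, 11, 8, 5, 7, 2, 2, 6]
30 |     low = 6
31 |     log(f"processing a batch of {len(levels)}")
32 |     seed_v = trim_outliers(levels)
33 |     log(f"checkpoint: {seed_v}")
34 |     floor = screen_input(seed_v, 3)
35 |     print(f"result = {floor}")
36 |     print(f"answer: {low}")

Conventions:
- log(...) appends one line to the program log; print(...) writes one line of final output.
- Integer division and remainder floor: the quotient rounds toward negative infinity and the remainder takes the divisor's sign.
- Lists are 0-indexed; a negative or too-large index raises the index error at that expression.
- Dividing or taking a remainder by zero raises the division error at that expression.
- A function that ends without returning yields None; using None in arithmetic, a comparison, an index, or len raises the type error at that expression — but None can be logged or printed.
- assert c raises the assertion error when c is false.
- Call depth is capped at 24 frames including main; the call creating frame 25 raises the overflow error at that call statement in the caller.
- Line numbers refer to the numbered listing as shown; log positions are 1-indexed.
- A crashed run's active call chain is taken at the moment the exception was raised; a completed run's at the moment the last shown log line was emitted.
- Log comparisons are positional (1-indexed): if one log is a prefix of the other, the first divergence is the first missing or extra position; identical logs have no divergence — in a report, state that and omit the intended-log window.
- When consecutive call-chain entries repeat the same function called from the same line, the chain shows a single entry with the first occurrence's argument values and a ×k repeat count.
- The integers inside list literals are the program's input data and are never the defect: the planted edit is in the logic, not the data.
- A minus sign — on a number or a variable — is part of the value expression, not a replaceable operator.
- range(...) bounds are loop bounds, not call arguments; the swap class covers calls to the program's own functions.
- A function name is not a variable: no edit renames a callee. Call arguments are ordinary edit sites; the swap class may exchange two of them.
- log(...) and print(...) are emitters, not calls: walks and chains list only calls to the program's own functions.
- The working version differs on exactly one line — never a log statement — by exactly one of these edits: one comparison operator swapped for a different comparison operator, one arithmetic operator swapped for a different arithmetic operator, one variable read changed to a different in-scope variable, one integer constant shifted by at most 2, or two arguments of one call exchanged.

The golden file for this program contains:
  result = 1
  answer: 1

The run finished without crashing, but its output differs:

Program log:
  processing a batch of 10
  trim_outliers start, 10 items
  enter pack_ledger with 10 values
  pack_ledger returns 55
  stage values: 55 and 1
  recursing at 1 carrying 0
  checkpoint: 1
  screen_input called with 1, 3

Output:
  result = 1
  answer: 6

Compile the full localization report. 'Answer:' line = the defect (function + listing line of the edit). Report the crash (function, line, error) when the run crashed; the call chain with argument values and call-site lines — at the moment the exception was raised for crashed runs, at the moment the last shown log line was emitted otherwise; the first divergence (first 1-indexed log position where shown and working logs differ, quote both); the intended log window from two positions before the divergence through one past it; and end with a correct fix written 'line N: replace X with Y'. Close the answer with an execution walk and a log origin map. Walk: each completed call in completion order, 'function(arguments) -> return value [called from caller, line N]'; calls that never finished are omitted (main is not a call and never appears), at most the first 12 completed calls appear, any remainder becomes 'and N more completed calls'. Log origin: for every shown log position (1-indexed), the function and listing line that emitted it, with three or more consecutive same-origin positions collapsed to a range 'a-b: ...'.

Answer: the defect is in main at line 36.
Core observation: The two runs log identically and part ways only at the printed values.
Call chain: main -> screen_input(1, 3) (called at line 34).
First divergence: none — the logs agree in full.
Execution walk:
  pack_ledger([8, 5, 1, 11, 8, 5, 7, 2, 2, 6]) -> 55  [called from trim_outliers, line 17]
  count_flags(0, 1) -> 1  [called from count_flags, line 5]
  count_flags(1, 0) -> 1  [called from trim_outliers, line 20]
  trim_outliers([8, 5, 1, 11, 8, 5, 7, 2, 2, 6]) -> 1  [called from main, line 32]
  screen_input(1, 3) -> 1  [called from main, line 34]
Log origins:
  1: logged in main at line 31
  2: logged in trim_outliers at line 16
  3: logged in pack_ledger at line 8
  4: logged in pack_ledger at line 12
  5: logged in trim_outliers at line 19
  6: logged in count_flags at line 4
  7: logged in main at line 33
  8: logged in screen_input at line 23
A correct fix: line 36: replace `low` with `seed_v`.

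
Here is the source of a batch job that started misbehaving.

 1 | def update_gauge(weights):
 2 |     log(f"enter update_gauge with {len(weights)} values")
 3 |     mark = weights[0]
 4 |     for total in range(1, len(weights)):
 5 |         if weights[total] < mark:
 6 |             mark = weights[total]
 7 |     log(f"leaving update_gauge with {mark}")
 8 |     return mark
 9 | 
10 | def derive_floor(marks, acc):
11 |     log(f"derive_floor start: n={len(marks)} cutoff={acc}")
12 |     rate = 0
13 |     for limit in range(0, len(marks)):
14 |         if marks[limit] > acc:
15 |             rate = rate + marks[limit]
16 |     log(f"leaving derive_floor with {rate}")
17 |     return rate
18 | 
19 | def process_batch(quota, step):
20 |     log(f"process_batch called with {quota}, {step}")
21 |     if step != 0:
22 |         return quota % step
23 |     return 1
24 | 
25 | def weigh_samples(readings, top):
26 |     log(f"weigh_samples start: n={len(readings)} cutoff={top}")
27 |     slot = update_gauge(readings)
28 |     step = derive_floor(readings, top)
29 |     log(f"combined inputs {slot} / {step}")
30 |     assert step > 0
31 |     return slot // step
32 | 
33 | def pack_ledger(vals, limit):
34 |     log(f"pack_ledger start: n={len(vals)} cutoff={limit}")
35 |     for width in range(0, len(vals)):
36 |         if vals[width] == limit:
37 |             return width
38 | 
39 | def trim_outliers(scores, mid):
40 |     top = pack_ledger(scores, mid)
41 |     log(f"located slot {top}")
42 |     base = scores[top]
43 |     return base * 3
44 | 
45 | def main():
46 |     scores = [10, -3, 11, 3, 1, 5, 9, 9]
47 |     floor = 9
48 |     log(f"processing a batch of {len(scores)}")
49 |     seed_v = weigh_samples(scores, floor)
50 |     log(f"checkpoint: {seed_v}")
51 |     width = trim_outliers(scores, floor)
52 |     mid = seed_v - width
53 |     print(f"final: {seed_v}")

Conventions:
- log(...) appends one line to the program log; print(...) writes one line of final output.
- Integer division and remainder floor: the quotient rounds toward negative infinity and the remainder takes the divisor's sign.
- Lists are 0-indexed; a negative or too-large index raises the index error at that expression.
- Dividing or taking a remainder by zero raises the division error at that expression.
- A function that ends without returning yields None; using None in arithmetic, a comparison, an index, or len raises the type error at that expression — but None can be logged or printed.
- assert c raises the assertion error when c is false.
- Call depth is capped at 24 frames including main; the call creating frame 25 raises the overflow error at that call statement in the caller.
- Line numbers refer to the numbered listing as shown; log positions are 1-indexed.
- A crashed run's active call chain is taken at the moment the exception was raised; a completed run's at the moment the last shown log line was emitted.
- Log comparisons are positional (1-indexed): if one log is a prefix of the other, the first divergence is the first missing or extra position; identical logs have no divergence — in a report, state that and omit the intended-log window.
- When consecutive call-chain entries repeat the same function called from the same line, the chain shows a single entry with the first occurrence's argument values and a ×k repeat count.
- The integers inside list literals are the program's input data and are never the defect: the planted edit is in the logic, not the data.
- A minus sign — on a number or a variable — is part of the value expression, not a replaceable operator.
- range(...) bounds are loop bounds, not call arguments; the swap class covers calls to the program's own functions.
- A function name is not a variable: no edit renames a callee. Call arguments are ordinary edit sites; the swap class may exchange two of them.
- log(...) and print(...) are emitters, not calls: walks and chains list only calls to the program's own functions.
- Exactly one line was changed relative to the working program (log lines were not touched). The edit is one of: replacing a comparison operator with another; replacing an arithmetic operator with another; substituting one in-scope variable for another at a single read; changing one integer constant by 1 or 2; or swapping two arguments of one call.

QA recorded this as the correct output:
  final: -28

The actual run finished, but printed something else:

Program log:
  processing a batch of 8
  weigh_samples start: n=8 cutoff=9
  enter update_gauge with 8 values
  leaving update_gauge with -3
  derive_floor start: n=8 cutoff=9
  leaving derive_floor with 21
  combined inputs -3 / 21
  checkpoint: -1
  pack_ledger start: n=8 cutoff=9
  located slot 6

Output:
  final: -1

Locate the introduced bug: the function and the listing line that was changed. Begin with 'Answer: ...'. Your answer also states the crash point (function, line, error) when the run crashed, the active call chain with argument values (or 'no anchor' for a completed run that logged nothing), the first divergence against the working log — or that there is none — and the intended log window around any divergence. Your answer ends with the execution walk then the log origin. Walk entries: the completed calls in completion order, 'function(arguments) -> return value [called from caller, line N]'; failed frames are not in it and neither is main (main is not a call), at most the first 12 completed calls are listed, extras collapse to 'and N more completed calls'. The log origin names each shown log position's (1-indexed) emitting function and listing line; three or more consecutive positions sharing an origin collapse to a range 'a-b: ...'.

Answer: the defect is in main at line 53.
The tell: Every logged value matches the working version; the printed result is what differs.
Call chain: main -> trim_outliers([10, -3, 11, 3, 1, 5, 9, 9], 9) (called at line 51).
First divergence: none; the two logs match at every position.
Execution walk:
  update_gauge([10, -3, 11, 3, 1, 5, 9, 9]) -> -3  [called from weigh_samples, line 27]
  derive_floor([10, -3, 11, 3, 1, 5, 9, 9], 9) -> 21  [called from weigh_samples, line 28]
  weigh_samples([10, -3, 11, 3, 1, 5, 9, 9], 9) -> -1  [called from main, line 49]
  pack_ledger([10, -3, 11, 3, 1, 5, 9, 9], 9) -> 6  [called from trim_outliers, line 40]
  trim_outliers([10, -3, 11, 3, 1, 5, 9, 9], 9) -> 27  [called from main, line 51]
Log origins:
  1: emitted by main (line 48)
  2: emitted by weigh_samples (line 26)
  3: emitted by update_gauge (line 2)
  4: emitted by update_gauge (line 7)
  5: emitted by derive_floor (line 11)
  6: emitted by derive_floor (line 16)
  7: emitted by weigh_samples (line 29)
  8: emitted by main (line 50)
  9: emitted by pack_ledger (line 34)
  10: emitted by trim_outliers (line 41)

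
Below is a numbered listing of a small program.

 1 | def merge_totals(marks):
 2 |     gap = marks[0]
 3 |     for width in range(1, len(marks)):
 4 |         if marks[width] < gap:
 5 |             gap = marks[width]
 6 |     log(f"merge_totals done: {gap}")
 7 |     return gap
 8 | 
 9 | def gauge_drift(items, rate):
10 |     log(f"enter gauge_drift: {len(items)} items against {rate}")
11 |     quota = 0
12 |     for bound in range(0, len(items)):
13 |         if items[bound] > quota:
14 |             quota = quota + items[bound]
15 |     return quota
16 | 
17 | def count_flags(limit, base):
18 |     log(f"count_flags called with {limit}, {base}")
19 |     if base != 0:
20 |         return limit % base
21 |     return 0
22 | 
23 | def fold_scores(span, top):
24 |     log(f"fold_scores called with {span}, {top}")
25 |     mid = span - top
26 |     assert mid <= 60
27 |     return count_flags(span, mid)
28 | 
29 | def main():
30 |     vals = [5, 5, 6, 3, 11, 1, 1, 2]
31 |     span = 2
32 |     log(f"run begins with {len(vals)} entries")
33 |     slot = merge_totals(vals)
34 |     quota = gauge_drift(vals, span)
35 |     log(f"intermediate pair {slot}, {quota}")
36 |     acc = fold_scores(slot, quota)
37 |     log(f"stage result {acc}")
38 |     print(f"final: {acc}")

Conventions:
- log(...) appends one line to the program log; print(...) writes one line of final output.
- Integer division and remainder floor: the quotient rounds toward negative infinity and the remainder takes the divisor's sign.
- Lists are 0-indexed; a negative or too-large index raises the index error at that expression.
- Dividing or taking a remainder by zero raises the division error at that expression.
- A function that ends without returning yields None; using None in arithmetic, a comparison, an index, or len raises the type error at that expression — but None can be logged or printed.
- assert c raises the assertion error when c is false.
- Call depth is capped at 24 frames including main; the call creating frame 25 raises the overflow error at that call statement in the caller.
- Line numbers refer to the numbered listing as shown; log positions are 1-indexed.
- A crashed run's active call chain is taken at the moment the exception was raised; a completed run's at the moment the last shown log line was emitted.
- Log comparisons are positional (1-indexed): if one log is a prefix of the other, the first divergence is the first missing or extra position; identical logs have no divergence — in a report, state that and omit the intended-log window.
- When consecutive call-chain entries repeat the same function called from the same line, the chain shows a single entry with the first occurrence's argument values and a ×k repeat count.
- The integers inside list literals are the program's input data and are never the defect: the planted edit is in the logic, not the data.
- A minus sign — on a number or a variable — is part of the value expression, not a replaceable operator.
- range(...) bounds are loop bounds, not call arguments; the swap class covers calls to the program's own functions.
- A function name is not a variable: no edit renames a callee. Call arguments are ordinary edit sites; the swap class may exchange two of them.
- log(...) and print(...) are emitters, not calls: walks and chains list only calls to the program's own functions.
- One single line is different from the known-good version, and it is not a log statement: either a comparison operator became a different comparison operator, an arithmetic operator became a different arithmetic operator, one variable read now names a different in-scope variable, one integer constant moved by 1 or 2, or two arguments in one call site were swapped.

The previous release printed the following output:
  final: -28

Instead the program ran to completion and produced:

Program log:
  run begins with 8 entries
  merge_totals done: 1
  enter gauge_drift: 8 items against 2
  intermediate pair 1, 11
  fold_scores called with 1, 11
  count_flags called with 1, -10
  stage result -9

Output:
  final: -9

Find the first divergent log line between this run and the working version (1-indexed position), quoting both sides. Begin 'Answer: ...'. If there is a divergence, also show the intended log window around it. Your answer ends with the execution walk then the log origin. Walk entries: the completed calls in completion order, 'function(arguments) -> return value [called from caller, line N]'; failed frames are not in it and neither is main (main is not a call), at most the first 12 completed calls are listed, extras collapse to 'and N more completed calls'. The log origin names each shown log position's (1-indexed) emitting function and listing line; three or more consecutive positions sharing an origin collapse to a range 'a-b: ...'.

Answer: position 4 — the shown line 'intermediate pair 1, 11' should read 'intermediate pair 1, 30'.
Intended log window:
  2: merge_totals done: 1
  3: enter gauge_drift: 8 items against 2
  4: intermediate pair 1, 30
  5: fold_scores called with 1, 30
Execution walk:
  merge_totals([5, 5, 6, 3, 11, 1, 1, 2]) -> 1  [called from main, line 33]
  gauge_drift([5, 5, 6, 3, 11, 1, 1, 2], 2) -> 11  [called from main, line 34]
  count_flags(1, -10) -> -9  [called from fold_scores, line 27]
  fold_scores(1, 11) -> -9  [called from main, line 36]
Log origins:
  1: emitted by main (line 32)
  2: emitted by merge_totals (line 6)
  3: emitted by gauge_drift (line 10)
  4: emitted by main (line 35)
  5: emitted by fold_scores (line 24)
  6: emitted by count_flags (line 18)
  7: emitted by main (line 37)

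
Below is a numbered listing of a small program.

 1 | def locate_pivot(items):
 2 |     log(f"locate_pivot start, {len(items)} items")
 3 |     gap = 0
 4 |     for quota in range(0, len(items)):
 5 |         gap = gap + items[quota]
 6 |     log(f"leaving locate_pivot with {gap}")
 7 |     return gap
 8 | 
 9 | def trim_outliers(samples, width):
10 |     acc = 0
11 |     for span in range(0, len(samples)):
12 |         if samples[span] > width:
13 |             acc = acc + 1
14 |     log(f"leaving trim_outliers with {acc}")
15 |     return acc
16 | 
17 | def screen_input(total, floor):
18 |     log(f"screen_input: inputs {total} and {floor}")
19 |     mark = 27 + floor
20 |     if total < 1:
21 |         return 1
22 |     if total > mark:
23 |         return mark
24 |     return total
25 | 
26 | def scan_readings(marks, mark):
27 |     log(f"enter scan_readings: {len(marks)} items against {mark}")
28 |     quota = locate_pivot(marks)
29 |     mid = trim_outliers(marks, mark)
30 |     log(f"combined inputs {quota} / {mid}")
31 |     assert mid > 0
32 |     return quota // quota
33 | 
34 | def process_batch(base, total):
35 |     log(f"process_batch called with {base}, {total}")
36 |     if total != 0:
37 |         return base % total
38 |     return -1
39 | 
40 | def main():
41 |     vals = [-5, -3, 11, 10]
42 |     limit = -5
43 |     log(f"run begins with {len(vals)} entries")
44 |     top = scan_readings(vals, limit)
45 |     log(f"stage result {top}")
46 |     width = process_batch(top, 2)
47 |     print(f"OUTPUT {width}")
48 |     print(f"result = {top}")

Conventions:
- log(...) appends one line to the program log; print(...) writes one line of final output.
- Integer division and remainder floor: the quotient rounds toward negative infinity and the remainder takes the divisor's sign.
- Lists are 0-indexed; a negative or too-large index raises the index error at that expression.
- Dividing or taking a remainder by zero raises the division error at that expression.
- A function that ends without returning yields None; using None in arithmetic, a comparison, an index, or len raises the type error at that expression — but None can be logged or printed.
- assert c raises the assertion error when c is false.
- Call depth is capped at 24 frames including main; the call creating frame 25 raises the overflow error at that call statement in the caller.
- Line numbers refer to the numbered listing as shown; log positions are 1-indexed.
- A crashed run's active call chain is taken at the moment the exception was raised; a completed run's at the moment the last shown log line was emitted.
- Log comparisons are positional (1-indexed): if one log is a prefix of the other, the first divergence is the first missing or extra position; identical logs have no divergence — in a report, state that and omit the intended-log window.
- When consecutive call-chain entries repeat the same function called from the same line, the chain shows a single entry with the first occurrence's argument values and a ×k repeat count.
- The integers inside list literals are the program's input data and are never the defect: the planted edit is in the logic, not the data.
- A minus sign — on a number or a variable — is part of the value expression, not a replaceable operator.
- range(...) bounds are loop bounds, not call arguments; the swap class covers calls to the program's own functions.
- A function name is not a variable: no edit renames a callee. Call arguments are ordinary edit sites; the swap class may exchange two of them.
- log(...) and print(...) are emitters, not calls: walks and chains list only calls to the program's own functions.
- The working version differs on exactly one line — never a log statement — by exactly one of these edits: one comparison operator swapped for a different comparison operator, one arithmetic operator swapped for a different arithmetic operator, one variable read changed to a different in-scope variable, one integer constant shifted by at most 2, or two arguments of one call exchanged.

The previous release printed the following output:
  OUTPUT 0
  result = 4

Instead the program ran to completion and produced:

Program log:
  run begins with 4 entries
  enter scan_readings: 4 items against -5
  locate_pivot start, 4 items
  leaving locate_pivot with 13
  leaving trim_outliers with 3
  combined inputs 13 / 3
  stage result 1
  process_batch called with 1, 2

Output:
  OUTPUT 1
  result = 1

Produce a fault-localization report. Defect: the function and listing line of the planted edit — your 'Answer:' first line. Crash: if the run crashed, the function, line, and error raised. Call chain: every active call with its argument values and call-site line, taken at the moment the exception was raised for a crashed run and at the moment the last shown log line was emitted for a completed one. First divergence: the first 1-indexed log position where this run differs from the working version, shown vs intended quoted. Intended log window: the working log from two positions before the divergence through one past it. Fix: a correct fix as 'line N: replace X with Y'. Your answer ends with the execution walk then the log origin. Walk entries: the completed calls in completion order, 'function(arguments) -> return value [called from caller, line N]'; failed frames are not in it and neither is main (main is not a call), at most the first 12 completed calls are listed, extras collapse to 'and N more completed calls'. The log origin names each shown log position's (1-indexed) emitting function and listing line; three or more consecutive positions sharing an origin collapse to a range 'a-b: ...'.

Answer: the defect is in scan_readings at line 32.
The tell: Position 7 is the first bad log line: 'stage result 1' should read 'stage result 4'.
Call chain: main -> process_batch(1, 2) (called at line 46).
First divergence: position 7 — the shown line 'stage result 1' should read 'stage result 4'.
Intended log window:
  5: leaving trim_outliers with 3
  6: combined inputs 13 / 3
  7: stage result 4
  8: process_batch called with 4, 2
Execution walk:
  locate_pivot([-5, -3, 11, 10]) -> 13  [called from scan_readings, line 28]
  trim_outliers([-5, -3, 11, 10], -5) -> 3  [called from scan_readings, line 29]
  scan_readings([-5, -3, 11, 10], -5) -> 1  [called from main, line 44]
  process_batch(1, 2) -> 1  [called from main, line 46]
Origin of each log line:
  1: emitted by main (line 43)
  2: emitted by scan_readings (line 27)
  3: emitted by locate_pivot (line 2)
  4: emitted by locate_pivot (line 6)
  5: emitted by trim_outliers (line 14)
  6: emitted by scan_readings (line 30)
  7: emitted by main (line 45)
  8: emitted by process_batch (line 35)
A correct fix: line 32: replace `quota // quota` with `quota // mid`.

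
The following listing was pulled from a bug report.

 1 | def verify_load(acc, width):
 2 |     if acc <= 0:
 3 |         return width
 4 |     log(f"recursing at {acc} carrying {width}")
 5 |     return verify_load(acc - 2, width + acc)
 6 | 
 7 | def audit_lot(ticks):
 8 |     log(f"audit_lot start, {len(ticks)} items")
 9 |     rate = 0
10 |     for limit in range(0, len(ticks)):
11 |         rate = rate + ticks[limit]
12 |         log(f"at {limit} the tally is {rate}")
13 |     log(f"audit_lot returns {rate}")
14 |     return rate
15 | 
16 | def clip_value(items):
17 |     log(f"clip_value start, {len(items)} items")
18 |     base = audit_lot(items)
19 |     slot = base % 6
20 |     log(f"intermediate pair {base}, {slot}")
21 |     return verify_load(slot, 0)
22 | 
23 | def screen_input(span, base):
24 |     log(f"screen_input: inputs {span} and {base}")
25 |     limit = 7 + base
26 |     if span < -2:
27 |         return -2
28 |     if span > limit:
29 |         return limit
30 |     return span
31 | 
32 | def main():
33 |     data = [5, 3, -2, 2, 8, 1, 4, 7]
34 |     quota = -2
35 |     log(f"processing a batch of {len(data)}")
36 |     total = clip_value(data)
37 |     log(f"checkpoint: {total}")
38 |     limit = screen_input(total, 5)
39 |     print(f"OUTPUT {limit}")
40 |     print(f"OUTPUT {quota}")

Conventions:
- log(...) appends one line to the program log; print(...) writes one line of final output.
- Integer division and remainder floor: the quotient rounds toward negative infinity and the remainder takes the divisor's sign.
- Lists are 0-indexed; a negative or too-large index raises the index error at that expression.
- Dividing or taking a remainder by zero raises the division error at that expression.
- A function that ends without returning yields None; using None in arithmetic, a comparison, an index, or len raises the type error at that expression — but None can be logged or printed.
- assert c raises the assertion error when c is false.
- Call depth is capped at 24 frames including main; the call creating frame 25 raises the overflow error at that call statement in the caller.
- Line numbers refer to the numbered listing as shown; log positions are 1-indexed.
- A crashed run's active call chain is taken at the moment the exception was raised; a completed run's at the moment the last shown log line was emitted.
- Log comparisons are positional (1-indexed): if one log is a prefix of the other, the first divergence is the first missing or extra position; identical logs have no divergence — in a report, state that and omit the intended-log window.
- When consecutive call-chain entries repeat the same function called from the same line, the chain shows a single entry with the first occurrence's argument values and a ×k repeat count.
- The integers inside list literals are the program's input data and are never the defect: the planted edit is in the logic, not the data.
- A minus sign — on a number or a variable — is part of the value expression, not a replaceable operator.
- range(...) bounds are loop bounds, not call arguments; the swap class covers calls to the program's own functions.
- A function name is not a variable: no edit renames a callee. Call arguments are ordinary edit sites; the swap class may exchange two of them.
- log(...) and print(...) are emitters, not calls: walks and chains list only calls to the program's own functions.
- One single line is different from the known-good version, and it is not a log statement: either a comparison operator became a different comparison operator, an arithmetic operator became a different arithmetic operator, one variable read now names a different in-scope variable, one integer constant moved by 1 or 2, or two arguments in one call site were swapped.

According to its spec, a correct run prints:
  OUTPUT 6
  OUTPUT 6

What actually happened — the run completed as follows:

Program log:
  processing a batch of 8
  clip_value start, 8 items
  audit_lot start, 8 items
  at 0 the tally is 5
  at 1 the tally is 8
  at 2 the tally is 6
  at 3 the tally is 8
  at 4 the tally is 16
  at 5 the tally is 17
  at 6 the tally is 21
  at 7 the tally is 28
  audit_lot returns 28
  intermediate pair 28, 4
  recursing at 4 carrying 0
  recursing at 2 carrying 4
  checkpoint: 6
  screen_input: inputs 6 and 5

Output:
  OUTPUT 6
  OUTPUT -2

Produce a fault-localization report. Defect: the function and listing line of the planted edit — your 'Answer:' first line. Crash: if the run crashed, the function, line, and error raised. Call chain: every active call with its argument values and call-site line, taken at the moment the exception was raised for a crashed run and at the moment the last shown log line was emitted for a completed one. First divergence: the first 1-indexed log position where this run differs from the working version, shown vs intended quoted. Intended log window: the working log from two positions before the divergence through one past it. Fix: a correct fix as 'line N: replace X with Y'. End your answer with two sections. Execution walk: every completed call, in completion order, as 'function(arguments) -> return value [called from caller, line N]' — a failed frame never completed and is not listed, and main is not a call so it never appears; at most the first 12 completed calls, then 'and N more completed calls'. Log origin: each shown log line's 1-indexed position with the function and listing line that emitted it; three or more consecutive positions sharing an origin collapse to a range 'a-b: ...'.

Answer: the defect is in main at line 40.
Key observation: No log line changed; the fault shows up purely in the output.
Call chain: main -> screen_input(6, 5) (called at line 38).
First divergence: there is none — every log position agrees.
Execution walk:
  audit_lot([5, 3, -2, 2, 8, 1, 4, 7]) -> 28  [called from clip_value, line 18]
  verify_load(0, 6) -> 6  [called from verify_load, line 5]
  verify_load(2, 4) -> 6  [called from verify_load, line 5]
  verify_load(4, 0) -> 6  [called from clip_value, line 21]
  clip_value([5, 3, -2, 2, 8, 1, 4, 7]) -> 6  [called from main, line 36]
  screen_input(6, 5) -> 6  [called from main, line 38]
Log origins:
  1: emitted by main (line 35)
  2: emitted by clip_value (line 17)
  3: emitted by audit_lot (line 8)
  4-11: emitted by audit_lot (line 12)
  12: emitted by audit_lot (line 13)
  13: emitted by clip_value (line 20)
  14: emitted by verify_load (line 4)
  15: emitted by verify_load (line 4)
  16: emitted by main (line 37)
  17: emitted by screen_input (line 24)
A correct fix: line 40: replace `quota` with `total`.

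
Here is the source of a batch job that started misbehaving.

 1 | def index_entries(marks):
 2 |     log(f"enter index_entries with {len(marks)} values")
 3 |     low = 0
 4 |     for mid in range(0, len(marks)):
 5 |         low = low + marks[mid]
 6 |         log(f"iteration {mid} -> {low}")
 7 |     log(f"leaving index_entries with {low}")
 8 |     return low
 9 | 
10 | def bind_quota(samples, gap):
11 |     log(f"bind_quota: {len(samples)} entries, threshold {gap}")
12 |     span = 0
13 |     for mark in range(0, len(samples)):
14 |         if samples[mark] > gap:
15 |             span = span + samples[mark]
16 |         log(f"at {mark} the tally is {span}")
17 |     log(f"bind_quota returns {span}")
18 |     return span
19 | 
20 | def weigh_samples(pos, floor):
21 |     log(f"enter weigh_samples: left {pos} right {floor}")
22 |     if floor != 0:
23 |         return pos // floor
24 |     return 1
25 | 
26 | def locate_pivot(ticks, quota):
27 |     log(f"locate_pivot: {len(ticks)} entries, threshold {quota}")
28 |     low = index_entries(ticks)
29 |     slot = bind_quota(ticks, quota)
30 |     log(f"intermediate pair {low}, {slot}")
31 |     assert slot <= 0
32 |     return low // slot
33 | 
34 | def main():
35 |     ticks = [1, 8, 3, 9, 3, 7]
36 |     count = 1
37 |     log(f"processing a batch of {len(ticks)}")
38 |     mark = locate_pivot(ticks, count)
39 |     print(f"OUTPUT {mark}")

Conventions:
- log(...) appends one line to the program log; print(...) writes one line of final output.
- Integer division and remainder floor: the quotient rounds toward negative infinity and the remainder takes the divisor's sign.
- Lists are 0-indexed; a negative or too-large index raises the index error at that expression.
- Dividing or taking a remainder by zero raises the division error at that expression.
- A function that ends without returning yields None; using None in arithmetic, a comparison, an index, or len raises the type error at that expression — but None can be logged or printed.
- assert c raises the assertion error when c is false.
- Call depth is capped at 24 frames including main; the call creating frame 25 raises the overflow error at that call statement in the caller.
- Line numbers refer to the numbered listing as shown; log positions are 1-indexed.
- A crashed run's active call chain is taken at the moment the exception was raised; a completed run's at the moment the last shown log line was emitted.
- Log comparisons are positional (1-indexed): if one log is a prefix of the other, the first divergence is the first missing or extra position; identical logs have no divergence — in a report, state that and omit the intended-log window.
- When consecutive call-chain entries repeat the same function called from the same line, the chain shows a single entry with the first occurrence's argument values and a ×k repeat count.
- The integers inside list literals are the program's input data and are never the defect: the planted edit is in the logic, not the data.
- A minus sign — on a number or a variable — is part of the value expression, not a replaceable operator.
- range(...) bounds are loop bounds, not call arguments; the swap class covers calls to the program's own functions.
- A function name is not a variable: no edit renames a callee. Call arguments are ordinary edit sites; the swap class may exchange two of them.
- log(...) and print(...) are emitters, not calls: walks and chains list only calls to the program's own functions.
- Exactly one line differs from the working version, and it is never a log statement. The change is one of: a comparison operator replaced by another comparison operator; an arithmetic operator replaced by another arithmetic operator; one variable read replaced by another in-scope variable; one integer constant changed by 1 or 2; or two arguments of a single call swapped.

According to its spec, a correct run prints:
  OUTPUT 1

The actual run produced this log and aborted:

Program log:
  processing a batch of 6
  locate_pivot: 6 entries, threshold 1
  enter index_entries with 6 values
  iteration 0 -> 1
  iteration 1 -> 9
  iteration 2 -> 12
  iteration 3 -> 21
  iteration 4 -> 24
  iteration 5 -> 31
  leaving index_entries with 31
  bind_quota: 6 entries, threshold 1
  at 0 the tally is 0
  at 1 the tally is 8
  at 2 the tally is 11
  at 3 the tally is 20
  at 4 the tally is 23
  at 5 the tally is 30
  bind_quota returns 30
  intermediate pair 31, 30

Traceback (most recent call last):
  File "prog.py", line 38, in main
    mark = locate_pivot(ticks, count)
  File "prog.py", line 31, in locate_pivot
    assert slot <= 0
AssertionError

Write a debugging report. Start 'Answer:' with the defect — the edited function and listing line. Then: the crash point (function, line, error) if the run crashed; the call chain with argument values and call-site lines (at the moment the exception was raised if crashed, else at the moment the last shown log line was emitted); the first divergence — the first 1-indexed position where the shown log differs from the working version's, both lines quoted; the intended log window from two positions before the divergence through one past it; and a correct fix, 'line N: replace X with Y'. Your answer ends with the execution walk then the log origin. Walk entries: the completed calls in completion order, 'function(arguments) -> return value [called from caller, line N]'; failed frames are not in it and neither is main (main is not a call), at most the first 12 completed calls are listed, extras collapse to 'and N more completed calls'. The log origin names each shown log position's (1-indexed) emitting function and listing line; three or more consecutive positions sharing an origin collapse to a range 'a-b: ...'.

Answer: the defect is in locate_pivot at line 31.
Key observation: The log gives no warning — it matches the intended run right up to the abort.
Crash: locate_pivot, line 31, AssertionError.
Call chain: main -> locate_pivot([1, 8, 3, 9, 3, 7], 1) (called at line 38).
First divergence: there is none — every log position agrees.
Execution walk:
  index_entries([1, 8, 3, 9, 3, 7]) -> 31  [called from locate_pivot, line 28]
  bind_quota([1, 8, 3, 9, 3, 7], 1) -> 30  [called from locate_pivot, line 29]
Origin of each log line:
  1: logged in main at line 37
  2: logged in locate_pivot at line 27
  3: logged in index_entries at line 2
  4-9: logged in index_entries at line 6
  10: logged in index_entries at line 7
  11: logged in bind_quota at line 11
  12-17: logged in bind_quota at line 16
  18: logged in bind_quota at line 17
  19: logged in locate_pivot at line 30
A correct fix: line 31: replace `<=` with `>`.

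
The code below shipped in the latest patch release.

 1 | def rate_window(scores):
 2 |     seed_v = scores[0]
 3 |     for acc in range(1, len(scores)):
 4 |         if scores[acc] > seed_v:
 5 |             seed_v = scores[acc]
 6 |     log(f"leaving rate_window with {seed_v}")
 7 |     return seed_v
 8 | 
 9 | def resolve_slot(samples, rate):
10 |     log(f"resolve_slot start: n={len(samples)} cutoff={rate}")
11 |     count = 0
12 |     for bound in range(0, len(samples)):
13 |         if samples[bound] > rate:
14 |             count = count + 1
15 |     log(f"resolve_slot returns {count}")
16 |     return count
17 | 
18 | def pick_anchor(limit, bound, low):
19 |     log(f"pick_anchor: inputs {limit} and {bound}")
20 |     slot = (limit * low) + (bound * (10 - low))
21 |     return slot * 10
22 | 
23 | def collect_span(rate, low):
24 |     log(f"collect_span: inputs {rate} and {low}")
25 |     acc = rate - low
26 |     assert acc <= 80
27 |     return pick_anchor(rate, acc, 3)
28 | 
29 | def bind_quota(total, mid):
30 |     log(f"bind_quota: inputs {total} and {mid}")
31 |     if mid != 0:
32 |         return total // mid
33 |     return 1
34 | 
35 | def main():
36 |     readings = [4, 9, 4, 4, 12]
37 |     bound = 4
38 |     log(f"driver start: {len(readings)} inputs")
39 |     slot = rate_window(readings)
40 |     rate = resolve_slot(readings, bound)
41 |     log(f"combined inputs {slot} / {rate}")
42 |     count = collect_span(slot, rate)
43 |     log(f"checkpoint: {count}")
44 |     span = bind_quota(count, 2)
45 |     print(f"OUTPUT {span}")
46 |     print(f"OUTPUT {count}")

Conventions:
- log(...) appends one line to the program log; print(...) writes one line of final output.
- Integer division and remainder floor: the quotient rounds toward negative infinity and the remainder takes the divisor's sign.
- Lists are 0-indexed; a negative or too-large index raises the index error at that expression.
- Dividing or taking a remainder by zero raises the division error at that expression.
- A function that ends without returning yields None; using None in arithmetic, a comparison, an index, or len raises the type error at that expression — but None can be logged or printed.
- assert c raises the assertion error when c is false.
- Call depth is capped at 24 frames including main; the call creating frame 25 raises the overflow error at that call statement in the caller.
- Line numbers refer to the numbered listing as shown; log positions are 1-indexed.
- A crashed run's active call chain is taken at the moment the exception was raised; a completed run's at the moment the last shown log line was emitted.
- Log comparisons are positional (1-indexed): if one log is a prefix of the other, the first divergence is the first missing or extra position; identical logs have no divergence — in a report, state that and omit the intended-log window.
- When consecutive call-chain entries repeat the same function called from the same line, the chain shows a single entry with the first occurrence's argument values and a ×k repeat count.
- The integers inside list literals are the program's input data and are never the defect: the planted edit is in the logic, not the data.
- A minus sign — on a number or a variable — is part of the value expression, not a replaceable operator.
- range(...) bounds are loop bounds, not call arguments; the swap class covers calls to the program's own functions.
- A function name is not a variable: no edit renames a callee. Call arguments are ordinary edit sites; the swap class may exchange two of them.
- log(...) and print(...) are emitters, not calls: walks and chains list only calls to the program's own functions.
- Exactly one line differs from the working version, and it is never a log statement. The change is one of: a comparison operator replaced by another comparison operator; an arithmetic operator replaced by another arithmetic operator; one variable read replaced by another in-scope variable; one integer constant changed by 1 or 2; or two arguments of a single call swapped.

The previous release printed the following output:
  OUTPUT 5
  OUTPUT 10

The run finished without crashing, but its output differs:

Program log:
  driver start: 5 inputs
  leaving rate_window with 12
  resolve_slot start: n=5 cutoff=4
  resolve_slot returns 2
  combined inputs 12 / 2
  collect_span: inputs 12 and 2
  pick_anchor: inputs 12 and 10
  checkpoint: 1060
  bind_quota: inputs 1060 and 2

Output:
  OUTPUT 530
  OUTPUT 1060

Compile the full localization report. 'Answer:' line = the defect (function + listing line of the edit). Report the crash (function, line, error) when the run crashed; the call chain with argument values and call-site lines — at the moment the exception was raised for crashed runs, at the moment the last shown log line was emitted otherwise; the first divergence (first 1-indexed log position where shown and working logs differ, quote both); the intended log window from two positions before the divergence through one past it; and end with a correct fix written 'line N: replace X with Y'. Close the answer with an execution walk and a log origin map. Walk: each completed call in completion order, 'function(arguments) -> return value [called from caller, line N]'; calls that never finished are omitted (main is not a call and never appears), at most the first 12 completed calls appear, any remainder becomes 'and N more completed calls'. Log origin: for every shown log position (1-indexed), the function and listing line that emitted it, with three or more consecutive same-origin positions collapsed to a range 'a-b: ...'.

Answer: the defect is in pick_anchor at line 21.
Core observation: The earliest visible damage is log position 8 — 'checkpoint: 1060' rather than the intended 'checkpoint: 10'.
Call chain: main -> bind_quota(1060, 2) (called at line 44).
First divergence: position 8 — the shown line 'checkpoint: 1060' should read 'checkpoint: 10'.
Intended log window:
  6: collect_span: inputs 12 and 2
  7: pick_anchor: inputs 12 and 10
  8: checkpoint: 10
  9: bind_quota: inputs 10 and 2
Execution walk:
  rate_window([4, 9, 4, 4, 12]) -> 12  [called from main, line 39]
  resolve_slot([4, 9, 4, 4, 12], 4) -> 2  [called from main, line 40]
  pick_anchor(12, 10, 3) -> 1060  [called from collect_span, line 27]
  collect_span(12, 2) -> 1060  [called from main, line 42]
  bind_quota(1060, 2) -> 530  [called from main, line 44]
Origin of each log line:
  1 — main, line 38
  2 — rate_window, line 6
  3 — resolve_slot, line 10
  4 — resolve_slot, line 15
  5 — main, line 41
  6 — collect_span, line 24
  7 — pick_anchor, line 19
  8 — main, line 43
  9 — bind_quota, line 30
A correct fix: line 21: replace `*` with `//`.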